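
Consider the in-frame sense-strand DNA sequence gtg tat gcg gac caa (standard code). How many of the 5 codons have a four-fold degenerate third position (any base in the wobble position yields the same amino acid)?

2

Codon 1 GTG (Val): third position 4-fold.
Codon 2 TAT (Tyr): third position 2-fold.
Codon 3 GCG (Ala): third position 4-fold.
Codon 4 GAC (Asp): third position 2-fold.
Codon 5 CAA (Gln): third position 2-fold.
Four-fold degenerate third positions: 2.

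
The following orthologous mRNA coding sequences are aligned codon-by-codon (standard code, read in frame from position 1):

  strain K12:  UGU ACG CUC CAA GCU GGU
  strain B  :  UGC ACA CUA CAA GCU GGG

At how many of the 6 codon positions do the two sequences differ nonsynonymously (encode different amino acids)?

Codon 1: UGU Cys / UGC Cys — synonymous.
Codon 2: ACG Thr / ACA Thr — synonymous.
Codon 3: CUC Leu / CUA Leu — synonymous.
Codon 4: CAA Gln / CAA Gln — identical.
Codon 5: GCU Ala / GCU Ala — identical.
Codon 6: GGU Gly / GGG Gly — synonymous.
Nonsynonymous differences: 0.

0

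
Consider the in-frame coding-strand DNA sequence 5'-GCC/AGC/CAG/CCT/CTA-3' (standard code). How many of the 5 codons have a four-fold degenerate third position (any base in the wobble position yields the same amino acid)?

Codon 1 GCC (Ala): third position 4-fold.
Codon 2 AGC (Ser): third position 2-fold.
Codon 3 CAG (Gln): third position 2-fold.
Codon 4 CCT (Pro): third position 4-fold.
Codon 5 CTA (Leu): third position 4-fold.
Four-fold degenerate third positions: 3.

3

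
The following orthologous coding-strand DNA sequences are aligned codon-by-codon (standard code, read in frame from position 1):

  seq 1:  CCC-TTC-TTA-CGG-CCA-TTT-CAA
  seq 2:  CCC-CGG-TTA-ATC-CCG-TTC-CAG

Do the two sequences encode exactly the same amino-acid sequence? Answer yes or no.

Codon 1: CCC Pro / CCC Pro — identical.
Codon 2: TTC Phe / CGG Arg — nonsynonymous.
Codon 3: TTA Leu / TTA Leu — identical.
Codon 4: CGG Arg / ATC Ile — nonsynonymous.
Codon 5: CCA Pro / CCG Pro — synonymous.
Codon 6: TTT Phe / TTC Phe — synonymous.
Codon 7: CAA Gln / CAG Gln — synonymous.
Nonsynonymous differences: 2 → different protein.

no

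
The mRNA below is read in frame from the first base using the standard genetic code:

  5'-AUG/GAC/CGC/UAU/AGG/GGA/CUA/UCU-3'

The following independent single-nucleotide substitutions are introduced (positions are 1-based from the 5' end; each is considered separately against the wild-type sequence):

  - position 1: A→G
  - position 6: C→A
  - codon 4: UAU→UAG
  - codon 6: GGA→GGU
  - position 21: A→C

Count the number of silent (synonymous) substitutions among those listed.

Codon 1: AUG (Met) → GUG (Val) — missense.
Codon 2: GAC (Asp) → GAA (Glu) — missense.
Codon 4: UAU (Tyr) → UAG (Stop) — nonsense.
Codon 6: GGA (Gly) → GGU (Gly) — synonymous.
Codon 7: CUA (Leu) → CUC (Leu) — synonymous.
Synonymous: 2 of 5.

2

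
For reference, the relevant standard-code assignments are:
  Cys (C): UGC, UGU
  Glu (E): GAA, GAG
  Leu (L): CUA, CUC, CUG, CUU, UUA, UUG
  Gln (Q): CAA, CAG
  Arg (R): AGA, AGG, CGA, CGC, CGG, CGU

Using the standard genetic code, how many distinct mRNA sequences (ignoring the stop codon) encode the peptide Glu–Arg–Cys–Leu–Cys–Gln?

Glu: 2 codons.
Arg: 6 codons.
Cys: 2 codons.
Leu: 6 codons.
Cys: 2 codons.
Gln: 2 codons.
2 × 6 × 2 × 6 × 2 × 2 = 576.

576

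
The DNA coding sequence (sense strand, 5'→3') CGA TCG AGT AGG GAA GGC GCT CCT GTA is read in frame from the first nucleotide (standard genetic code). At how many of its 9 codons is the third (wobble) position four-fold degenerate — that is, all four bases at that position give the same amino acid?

6

Codon 1 CGA (Arg): third position 4-fold.
Codon 2 TCG (Ser): third position 4-fold.
Codon 3 AGT (Ser): third position 2-fold.
Codon 4 AGG (Arg): third position 2-fold.
Codon 5 GAA (Glu): third position 2-fold.
Codon 6 GGC (Gly): third position 4-fold.
Codon 7 GCT (Ala): third position 4-fold.
Codon 8 CCT (Pro): third position 4-fold.
Codon 9 GTA (Val): third position 4-fold.
Four-fold degenerate third positions: 6.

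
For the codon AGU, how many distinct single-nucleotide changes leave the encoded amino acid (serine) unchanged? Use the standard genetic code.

Position 1: none → 0 synonymous.
Position 2: none → 0 synonymous.
Position 3: AGC → 1 synonymous.
Total: 0 + 0 + 1 = 1.

1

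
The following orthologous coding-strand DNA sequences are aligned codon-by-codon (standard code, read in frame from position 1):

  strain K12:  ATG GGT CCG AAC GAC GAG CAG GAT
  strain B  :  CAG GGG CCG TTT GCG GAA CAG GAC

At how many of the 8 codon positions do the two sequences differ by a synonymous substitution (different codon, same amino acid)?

3

Codon 1: ATG Met / CAG Gln — nonsynonymous.
Codon 2: GGT Gly / GGG Gly — synonymous.
Codon 3: CCG Pro / CCG Pro — identical.
Codon 4: AAC Asn / TTT Phe — nonsynonymous.
Codon 5: GAC Asp / GCG Ala — nonsynonymous.
Codon 6: GAG Glu / GAA Glu — synonymous.
Codon 7: CAG Gln / CAG Gln — identical.
Codon 8: GAT Asp / GAC Asp — synonymous.
Synonymous differences: 3.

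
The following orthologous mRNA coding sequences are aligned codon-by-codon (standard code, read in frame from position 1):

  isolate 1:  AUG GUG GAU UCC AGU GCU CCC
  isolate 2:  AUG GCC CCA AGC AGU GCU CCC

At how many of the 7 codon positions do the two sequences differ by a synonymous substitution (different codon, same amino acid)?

Codon 1: AUG Met / AUG Met — identical.
Codon 2: GUG Val / GCC Ala — nonsynonymous.
Codon 3: GAU Asp / CCA Pro — nonsynonymous.
Codon 4: UCC Ser / AGC Ser — synonymous.
Codon 5: AGU Ser / AGU Ser — identical.
Codon 6: GCU Ala / GCU Ala — identical.
Codon 7: CCC Pro / CCC Pro — identical.
Synonymous differences: 1.

1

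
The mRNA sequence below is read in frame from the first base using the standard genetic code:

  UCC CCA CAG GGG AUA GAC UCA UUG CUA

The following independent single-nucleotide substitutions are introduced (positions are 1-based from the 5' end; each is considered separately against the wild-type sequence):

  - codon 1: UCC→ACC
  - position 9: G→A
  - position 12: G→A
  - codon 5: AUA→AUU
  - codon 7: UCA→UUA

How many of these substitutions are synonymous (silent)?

3

Codon 1: UCC (Ser) → ACC (Thr) — missense.
Codon 3: CAG (Gln) → CAA (Gln) — synonymous.
Codon 4: GGG (Gly) → GGA (Gly) — synonymous.
Codon 5: AUA (Ile) → AUU (Ile) — synonymous.
Codon 7: UCA (Ser) → UUA (Leu) — missense.
Synonymous: 3 of 5.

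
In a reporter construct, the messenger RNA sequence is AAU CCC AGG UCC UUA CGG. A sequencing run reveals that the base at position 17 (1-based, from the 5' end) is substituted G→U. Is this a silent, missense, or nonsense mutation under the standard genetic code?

missense

Position 17 falls in codon 6: CGG → Arg.
After the substitution the codon is CUG → Leu.
Arg ≠ Leu, so this is a missense mutation.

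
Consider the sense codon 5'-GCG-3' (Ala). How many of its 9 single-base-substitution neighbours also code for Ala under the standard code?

Position 1: none → 0 synonymous.
Position 2: none → 0 synonymous.
Position 3: GCT, GCC, GCA → 3 synonymous.
Total: 0 + 0 + 3 = 3.

3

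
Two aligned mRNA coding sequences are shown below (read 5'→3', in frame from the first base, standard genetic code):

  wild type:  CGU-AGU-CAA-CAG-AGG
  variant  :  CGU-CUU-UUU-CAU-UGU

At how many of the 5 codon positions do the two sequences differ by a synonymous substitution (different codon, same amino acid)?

Codon 1: CGU Arg / CGU Arg — identical.
Codon 2: AGU Ser / CUU Leu — nonsynonymous.
Codon 3: CAA Gln / UUU Phe — nonsynonymous.
Codon 4: CAG Gln / CAU His — nonsynonymous.
Codon 5: AGG Arg / UGU Cys — nonsynonymous.
Synonymous differences: 0.

0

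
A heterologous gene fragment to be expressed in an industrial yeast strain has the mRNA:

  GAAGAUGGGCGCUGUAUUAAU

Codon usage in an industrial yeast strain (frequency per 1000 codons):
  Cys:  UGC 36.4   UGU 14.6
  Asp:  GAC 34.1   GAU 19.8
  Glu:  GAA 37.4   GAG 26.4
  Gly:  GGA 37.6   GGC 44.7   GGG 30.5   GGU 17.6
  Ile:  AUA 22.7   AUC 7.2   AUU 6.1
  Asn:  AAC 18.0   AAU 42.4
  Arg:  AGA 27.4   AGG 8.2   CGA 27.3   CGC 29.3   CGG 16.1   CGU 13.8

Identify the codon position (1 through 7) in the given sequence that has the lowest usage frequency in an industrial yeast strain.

6

Codon 1 GAA (Glu): 37.4 per 1000.
Codon 2 GAU (Asp): 19.8 per 1000.
Codon 3 GGG (Gly): 30.5 per 1000.
Codon 4 CGC (Arg): 29.3 per 1000.
Codon 5 UGU (Cys): 14.6 per 1000.
Codon 6 AUU (Ile): 6.1 per 1000.
Codon 7 AAU (Asn): 42.4 per 1000.
Lowest frequency is 6.1 at codon 6.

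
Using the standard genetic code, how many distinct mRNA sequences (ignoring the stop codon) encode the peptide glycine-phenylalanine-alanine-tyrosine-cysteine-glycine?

Gly: 4 codons.
Phe: 2 codons.
Ala: 4 codons.
Tyr: 2 codons.
Cys: 2 codons.
Gly: 4 codons.
4 × 2 × 4 × 2 × 2 × 4 = 512.

512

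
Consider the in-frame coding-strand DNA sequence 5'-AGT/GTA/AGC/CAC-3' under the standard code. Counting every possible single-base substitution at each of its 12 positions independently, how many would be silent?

6

Codon 1 (AGT, Ser): 1 synonymous substitution.
Codon 2 (GTA, Val): 3 synonymous substitutions.
Codon 3 (AGC, Ser): 1 synonymous substitution.
Codon 4 (CAC, His): 1 synonymous substitution.
Total: 1 + 3 + 1 + 1 = 6.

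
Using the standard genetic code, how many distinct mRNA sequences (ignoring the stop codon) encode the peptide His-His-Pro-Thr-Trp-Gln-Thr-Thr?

2048

His: 2 codons.
His: 2 codons.
Pro: 4 codons.
Thr: 4 codons.
Trp: 1 codon.
Gln: 2 codons.
Thr: 4 codons.
Thr: 4 codons.
2 × 2 × 4 × 4 × 1 × 2 × 4 × 4 = 2048.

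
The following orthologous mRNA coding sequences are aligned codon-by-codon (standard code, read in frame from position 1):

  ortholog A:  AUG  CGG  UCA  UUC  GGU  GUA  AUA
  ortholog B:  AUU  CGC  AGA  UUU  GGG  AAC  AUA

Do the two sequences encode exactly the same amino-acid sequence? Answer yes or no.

Codon 1: AUG Met / AUU Ile — nonsynonymous.
Codon 2: CGG Arg / CGC Arg — synonymous.
Codon 3: UCA Ser / AGA Arg — nonsynonymous.
Codon 4: UUC Phe / UUU Phe — synonymous.
Codon 5: GGU Gly / GGG Gly — synonymous.
Codon 6: GUA Val / AAC Asn — nonsynonymous.
Codon 7: AUA Ile / AUA Ile — identical.
Nonsynonymous differences: 3 → different protein.

no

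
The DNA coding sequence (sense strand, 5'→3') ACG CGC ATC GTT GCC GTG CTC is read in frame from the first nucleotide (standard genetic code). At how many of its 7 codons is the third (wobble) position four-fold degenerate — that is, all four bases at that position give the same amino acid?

6

Codon 1 ACG (Thr): third position 4-fold.
Codon 2 CGC (Arg): third position 4-fold.
Codon 3 ATC (Ile): third position 3-fold.
Codon 4 GTT (Val): third position 4-fold.
Codon 5 GCC (Ala): third position 4-fold.
Codon 6 GTG (Val): third position 4-fold.
Codon 7 CTC (Leu): third position 4-fold.
Four-fold degenerate third positions: 6.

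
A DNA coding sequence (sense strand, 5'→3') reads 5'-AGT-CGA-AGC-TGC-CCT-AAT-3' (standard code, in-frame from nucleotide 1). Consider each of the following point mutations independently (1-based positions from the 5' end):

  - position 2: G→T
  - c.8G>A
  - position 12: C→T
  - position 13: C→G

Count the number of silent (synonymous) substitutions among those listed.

1

Codon 1: AGT (Ser) → ATT (Ile) — missense.
Codon 3: AGC (Ser) → AAC (Asn) — missense.
Codon 4: TGC (Cys) → TGT (Cys) — synonymous.
Codon 5: CCT (Pro) → GCT (Ala) — missense.
Synonymous: 1 of 4.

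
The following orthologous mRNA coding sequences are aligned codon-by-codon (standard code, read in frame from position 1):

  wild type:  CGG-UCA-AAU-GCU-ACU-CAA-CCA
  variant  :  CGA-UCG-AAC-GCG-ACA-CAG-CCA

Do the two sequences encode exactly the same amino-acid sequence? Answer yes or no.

yes

Codon 1: CGG Arg / CGA Arg — synonymous.
Codon 2: UCA Ser / UCG Ser — synonymous.
Codon 3: AAU Asn / AAC Asn — synonymous.
Codon 4: GCU Ala / GCG Ala — synonymous.
Codon 5: ACU Thr / ACA Thr — synonymous.
Codon 6: CAA Gln / CAG Gln — synonymous.
Codon 7: CCA Pro / CCA Pro — identical.
Nonsynonymous differences: 0 → same protein.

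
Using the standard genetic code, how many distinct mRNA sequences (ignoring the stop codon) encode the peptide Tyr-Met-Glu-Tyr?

Tyr: 2 codons.
Met: 1 codon.
Glu: 2 codons.
Tyr: 2 codons.
2 × 1 × 2 × 2 = 8.

8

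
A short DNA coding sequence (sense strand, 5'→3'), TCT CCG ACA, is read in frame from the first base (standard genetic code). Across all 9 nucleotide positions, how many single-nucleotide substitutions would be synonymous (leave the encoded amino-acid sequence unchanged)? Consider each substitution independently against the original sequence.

9

Codon 1 (TCT, Ser): 3 synonymous substitutions.
Codon 2 (CCG, Pro): 3 synonymous substitutions.
Codon 3 (ACA, Thr): 3 synonymous substitutions.
Total: 3 + 3 + 3 = 9.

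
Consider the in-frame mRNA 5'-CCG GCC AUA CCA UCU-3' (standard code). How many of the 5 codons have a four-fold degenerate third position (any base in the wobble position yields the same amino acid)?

4

Codon 1 CCG (Pro): third position 4-fold.
Codon 2 GCC (Ala): third position 4-fold.
Codon 3 AUA (Ile): third position 3-fold.
Codon 4 CCA (Pro): third position 4-fold.
Codon 5 UCU (Ser): third position 4-fold.
Four-fold degenerate third positions: 4.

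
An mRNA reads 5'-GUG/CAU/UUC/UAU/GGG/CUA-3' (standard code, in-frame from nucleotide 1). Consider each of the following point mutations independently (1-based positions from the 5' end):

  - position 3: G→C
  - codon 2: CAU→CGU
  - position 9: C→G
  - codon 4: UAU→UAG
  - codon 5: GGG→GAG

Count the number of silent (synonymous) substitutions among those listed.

Codon 1: GUG (Val) → GUC (Val) — synonymous.
Codon 2: CAU (His) → CGU (Arg) — missense.
Codon 3: UUC (Phe) → UUG (Leu) — missense.
Codon 4: UAU (Tyr) → UAG (Stop) — nonsense.
Codon 5: GGG (Gly) → GAG (Glu) — missense.
Synonymous: 1 of 5.

1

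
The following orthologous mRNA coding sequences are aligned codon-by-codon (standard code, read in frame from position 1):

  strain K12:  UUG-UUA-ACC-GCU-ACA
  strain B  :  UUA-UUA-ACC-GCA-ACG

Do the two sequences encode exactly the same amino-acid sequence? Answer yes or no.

Codon 1: UUG Leu / UUA Leu — synonymous.
Codon 2: UUA Leu / UUA Leu — identical.
Codon 3: ACC Thr / ACC Thr — identical.
Codon 4: GCU Ala / GCA Ala — synonymous.
Codon 5: ACA Thr / ACG Thr — synonymous.
Nonsynonymous differences: 0 → same protein.

yes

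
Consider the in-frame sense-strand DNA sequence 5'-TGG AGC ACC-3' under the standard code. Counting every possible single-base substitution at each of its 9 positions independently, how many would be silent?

4

Codon 1 (TGG, Trp): 0 synonymous substitutions.
Codon 2 (AGC, Ser): 1 synonymous substitution.
Codon 3 (ACC, Thr): 3 synonymous substitutions.
Total: 0 + 1 + 3 = 4.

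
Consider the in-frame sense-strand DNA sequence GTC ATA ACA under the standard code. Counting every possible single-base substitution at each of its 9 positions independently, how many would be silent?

Codon 1 (GTC, Val): 3 synonymous substitutions.
Codon 2 (ATA, Ile): 2 synonymous substitutions.
Codon 3 (ACA, Thr): 3 synonymous substitutions.
Total: 3 + 2 + 3 = 8.

8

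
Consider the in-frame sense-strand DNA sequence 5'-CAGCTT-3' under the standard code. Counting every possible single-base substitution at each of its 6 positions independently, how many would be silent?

Codon 1 (CAG, Gln): 1 synonymous substitution.
Codon 2 (CTT, Leu): 3 synonymous substitutions.
Total: 1 + 3 = 4.

4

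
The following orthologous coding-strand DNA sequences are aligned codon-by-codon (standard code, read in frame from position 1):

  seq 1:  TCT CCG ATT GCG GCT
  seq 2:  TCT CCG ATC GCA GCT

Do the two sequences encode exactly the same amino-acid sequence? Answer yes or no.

yes

Codon 1: TCT Ser / TCT Ser — identical.
Codon 2: CCG Pro / CCG Pro — identical.
Codon 3: ATT Ile / ATC Ile — synonymous.
Codon 4: GCG Ala / GCA Ala — synonymous.
Codon 5: GCT Ala / GCT Ala — identical.
Nonsynonymous differences: 0 → same protein.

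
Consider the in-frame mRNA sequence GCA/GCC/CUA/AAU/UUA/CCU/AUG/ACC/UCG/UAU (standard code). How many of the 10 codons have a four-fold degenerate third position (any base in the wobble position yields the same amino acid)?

Codon 1 GCA (Ala): third position 4-fold.
Codon 2 GCC (Ala): third position 4-fold.
Codon 3 CUA (Leu): third position 4-fold.
Codon 4 AAU (Asn): third position 2-fold.
Codon 5 UUA (Leu): third position 2-fold.
Codon 6 CCU (Pro): third position 4-fold.
Codon 7 AUG (Met): third position 1-fold.
Codon 8 ACC (Thr): third position 4-fold.
Codon 9 UCG (Ser): third position 4-fold.
Codon 10 UAU (Tyr): third position 2-fold.
Four-fold degenerate third positions: 6.

6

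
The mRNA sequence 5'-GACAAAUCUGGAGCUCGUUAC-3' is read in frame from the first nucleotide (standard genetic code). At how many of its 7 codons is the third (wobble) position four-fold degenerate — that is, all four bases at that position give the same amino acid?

4

Codon 1 GAC (Asp): third position 2-fold.
Codon 2 AAA (Lys): third position 2-fold.
Codon 3 UCU (Ser): third position 4-fold.
Codon 4 GGA (Gly): third position 4-fold.
Codon 5 GCU (Ala): third position 4-fold.
Codon 6 CGU (Arg): third position 4-fold.
Codon 7 UAC (Tyr): third position 2-fold.
Four-fold degenerate third positions: 4.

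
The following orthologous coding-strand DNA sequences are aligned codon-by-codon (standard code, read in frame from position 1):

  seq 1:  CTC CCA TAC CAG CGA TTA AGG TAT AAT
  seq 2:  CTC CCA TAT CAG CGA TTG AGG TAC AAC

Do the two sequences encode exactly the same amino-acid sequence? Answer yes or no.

yes

Codon 1: CTC Leu / CTC Leu — identical.
Codon 2: CCA Pro / CCA Pro — identical.
Codon 3: TAC Tyr / TAT Tyr — synonymous.
Codon 4: CAG Gln / CAG Gln — identical.
Codon 5: CGA Arg / CGA Arg — identical.
Codon 6: TTA Leu / TTG Leu — synonymous.
Codon 7: AGG Arg / AGG Arg — identical.
Codon 8: TAT Tyr / TAC Tyr — synonymous.
Codon 9: AAT Asn / AAC Asn — synonymous.
Nonsynonymous differences: 0 → same protein.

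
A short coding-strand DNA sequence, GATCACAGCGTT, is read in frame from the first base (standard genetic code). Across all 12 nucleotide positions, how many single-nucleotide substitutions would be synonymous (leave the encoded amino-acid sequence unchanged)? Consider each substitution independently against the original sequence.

6

Codon 1 (GAT, Asp): 1 synonymous substitution.
Codon 2 (CAC, His): 1 synonymous substitution.
Codon 3 (AGC, Ser): 1 synonymous substitution.
Codon 4 (GTT, Val): 3 synonymous substitutions.
Total: 1 + 1 + 1 + 3 = 6.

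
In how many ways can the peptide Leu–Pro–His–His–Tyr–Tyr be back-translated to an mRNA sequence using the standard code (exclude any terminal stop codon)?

384

Leu: 6 codons.
Pro: 4 codons.
His: 2 codons.
His: 2 codons.
Tyr: 2 codons.
Tyr: 2 codons.
6 × 4 × 2 × 2 × 2 × 2 = 384.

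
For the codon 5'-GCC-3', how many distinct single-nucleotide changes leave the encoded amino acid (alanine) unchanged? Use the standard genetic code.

3

Position 1: none → 0 synonymous.
Position 2: none → 0 synonymous.
Position 3: GCT, GCA, GCG → 3 synonymous.
Total: 0 + 0 + 3 = 3.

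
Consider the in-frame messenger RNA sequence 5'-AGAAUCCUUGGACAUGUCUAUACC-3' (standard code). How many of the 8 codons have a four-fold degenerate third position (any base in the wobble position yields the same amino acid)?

Codon 1 AGA (Arg): third position 2-fold.
Codon 2 AUC (Ile): third position 3-fold.
Codon 3 CUU (Leu): third position 4-fold.
Codon 4 GGA (Gly): third position 4-fold.
Codon 5 CAU (His): third position 2-fold.
Codon 6 GUC (Val): third position 4-fold.
Codon 7 UAU (Tyr): third position 2-fold.
Codon 8 ACC (Thr): third position 4-fold.
Four-fold degenerate third positions: 4.

4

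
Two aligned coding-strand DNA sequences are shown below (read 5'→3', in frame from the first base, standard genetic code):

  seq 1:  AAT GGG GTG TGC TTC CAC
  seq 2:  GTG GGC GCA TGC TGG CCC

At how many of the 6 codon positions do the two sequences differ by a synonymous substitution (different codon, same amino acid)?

1

Codon 1: AAT Asn / GTG Val — nonsynonymous.
Codon 2: GGG Gly / GGC Gly — synonymous.
Codon 3: GTG Val / GCA Ala — nonsynonymous.
Codon 4: TGC Cys / TGC Cys — identical.
Codon 5: TTC Phe / TGG Trp — nonsynonymous.
Codon 6: CAC His / CCC Pro — nonsynonymous.
Synonymous differences: 1.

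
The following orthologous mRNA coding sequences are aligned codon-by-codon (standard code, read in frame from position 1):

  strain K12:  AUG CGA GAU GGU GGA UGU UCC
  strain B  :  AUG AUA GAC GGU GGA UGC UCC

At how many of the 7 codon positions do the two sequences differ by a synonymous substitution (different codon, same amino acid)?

2

Codon 1: AUG Met / AUG Met — identical.
Codon 2: CGA Arg / AUA Ile — nonsynonymous.
Codon 3: GAU Asp / GAC Asp — synonymous.
Codon 4: GGU Gly / GGU Gly — identical.
Codon 5: GGA Gly / GGA Gly — identical.
Codon 6: UGU Cys / UGC Cys — synonymous.
Codon 7: UCC Ser / UCC Ser — identical.
Synonymous differences: 2.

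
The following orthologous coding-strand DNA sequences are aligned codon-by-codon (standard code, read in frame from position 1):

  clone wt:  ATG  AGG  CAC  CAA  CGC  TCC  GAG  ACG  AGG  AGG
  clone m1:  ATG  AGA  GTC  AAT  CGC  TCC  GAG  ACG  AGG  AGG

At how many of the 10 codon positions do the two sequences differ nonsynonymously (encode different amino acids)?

Codon 1: ATG Met / ATG Met — identical.
Codon 2: AGG Arg / AGA Arg — synonymous.
Codon 3: CAC His / GTC Val — nonsynonymous.
Codon 4: CAA Gln / AAT Asn — nonsynonymous.
Codon 5: CGC Arg / CGC Arg — identical.
Codon 6: TCC Ser / TCC Ser — identical.
Codon 7: GAG Glu / GAG Glu — identical.
Codon 8: ACG Thr / ACG Thr — identical.
Codon 9: AGG Arg / AGG Arg — identical.
Codon 10: AGG Arg / AGG Arg — identical.
Nonsynonymous differences: 2.

2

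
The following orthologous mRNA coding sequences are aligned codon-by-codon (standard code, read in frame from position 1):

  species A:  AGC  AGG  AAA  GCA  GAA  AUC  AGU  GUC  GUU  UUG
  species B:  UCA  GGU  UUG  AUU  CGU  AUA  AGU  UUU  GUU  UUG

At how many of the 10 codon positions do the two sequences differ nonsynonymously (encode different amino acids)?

5

Codon 1: AGC Ser / UCA Ser — synonymous.
Codon 2: AGG Arg / GGU Gly — nonsynonymous.
Codon 3: AAA Lys / UUG Leu — nonsynonymous.
Codon 4: GCA Ala / AUU Ile — nonsynonymous.
Codon 5: GAA Glu / CGU Arg — nonsynonymous.
Codon 6: AUC Ile / AUA Ile — synonymous.
Codon 7: AGU Ser / AGU Ser — identical.
Codon 8: GUC Val / UUU Phe — nonsynonymous.
Codon 9: GUU Val / GUU Val — identical.
Codon 10: UUG Leu / UUG Leu — identical.
Nonsynonymous differences: 5.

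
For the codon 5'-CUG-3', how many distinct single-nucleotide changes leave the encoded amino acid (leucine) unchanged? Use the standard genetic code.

Position 1: UUG → 1 synonymous.
Position 2: none → 0 synonymous.
Position 3: CUU, CUC, CUA → 3 synonymous.
Total: 1 + 0 + 3 = 4.

4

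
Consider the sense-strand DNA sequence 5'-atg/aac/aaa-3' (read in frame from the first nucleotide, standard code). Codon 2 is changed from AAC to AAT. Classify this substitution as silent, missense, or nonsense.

silent

Position 6 falls in codon 2: AAC → Asn.
After the substitution the codon is AAT → Asn.
Both encode Asn, so the change is synonymous.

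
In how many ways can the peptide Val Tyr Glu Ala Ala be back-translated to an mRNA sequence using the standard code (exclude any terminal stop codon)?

Val: 4 codons.
Tyr: 2 codons.
Glu: 2 codons.
Ala: 4 codons.
Ala: 4 codons.
4 × 2 × 2 × 4 × 4 = 256.

256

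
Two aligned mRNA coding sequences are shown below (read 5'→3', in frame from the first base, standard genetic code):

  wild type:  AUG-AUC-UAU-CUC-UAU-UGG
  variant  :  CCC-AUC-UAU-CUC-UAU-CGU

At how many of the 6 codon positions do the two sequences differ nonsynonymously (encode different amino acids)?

2

Codon 1: AUG Met / CCC Pro — nonsynonymous.
Codon 2: AUC Ile / AUC Ile — identical.
Codon 3: UAU Tyr / UAU Tyr — identical.
Codon 4: CUC Leu / CUC Leu — identical.
Codon 5: UAU Tyr / UAU Tyr — identical.
Codon 6: UGG Trp / CGU Arg — nonsynonymous.
Nonsynonymous differences: 2.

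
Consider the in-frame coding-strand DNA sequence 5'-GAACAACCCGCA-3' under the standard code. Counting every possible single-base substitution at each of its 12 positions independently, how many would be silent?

8

Codon 1 (GAA, Glu): 1 synonymous substitution.
Codon 2 (CAA, Gln): 1 synonymous substitution.
Codon 3 (CCC, Pro): 3 synonymous substitutions.
Codon 4 (GCA, Ala): 3 synonymous substitutions.
Total: 1 + 1 + 3 + 3 = 8.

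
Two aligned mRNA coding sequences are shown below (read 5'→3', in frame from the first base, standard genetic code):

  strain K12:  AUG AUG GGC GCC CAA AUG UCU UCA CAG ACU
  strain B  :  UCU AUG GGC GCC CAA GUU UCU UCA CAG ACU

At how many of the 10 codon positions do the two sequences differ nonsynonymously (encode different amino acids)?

2

Codon 1: AUG Met / UCU Ser — nonsynonymous.
Codon 2: AUG Met / AUG Met — identical.
Codon 3: GGC Gly / GGC Gly — identical.
Codon 4: GCC Ala / GCC Ala — identical.
Codon 5: CAA Gln / CAA Gln — identical.
Codon 6: AUG Met / GUU Val — nonsynonymous.
Codon 7: UCU Ser / UCU Ser — identical.
Codon 8: UCA Ser / UCA Ser — identical.
Codon 9: CAG Gln / CAG Gln — identical.
Codon 10: ACU Thr / ACU Thr — identical.
Nonsynonymous differences: 2.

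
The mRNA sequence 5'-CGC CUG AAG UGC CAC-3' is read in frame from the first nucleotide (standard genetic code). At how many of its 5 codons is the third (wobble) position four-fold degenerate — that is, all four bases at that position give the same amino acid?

2

Codon 1 CGC (Arg): third position 4-fold.
Codon 2 CUG (Leu): third position 4-fold.
Codon 3 AAG (Lys): third position 2-fold.
Codon 4 UGC (Cys): third position 2-fold.
Codon 5 CAC (His): third position 2-fold.
Four-fold degenerate third positions: 2.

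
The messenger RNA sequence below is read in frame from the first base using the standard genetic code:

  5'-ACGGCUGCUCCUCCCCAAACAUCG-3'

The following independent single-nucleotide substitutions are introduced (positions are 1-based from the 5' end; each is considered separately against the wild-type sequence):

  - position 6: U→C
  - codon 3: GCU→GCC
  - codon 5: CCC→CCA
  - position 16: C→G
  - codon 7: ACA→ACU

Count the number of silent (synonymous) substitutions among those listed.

Codon 2: GCU (Ala) → GCC (Ala) — synonymous.
Codon 3: GCU (Ala) → GCC (Ala) — synonymous.
Codon 5: CCC (Pro) → CCA (Pro) — synonymous.
Codon 6: CAA (Gln) → GAA (Glu) — missense.
Codon 7: ACA (Thr) → ACU (Thr) — synonymous.
Synonymous: 4 of 5.

4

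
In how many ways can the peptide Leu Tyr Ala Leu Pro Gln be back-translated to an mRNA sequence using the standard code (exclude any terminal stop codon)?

2304

Leu: 6 codons.
Tyr: 2 codons.
Ala: 4 codons.
Leu: 6 codons.
Pro: 4 codons.
Gln: 2 codons.
6 × 2 × 4 × 6 × 4 × 2 = 2304.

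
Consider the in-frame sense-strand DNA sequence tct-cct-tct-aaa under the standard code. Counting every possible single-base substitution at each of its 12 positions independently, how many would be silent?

Codon 1 (TCT, Ser): 3 synonymous substitutions.
Codon 2 (CCT, Pro): 3 synonymous substitutions.
Codon 3 (TCT, Ser): 3 synonymous substitutions.
Codon 4 (AAA, Lys): 1 synonymous substitution.
Total: 3 + 3 + 3 + 1 = 10.

10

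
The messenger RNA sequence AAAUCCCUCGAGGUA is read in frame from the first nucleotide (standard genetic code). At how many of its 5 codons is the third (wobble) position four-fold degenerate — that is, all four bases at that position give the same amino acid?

Codon 1 AAA (Lys): third position 2-fold.
Codon 2 UCC (Ser): third position 4-fold.
Codon 3 CUC (Leu): third position 4-fold.
Codon 4 GAG (Glu): third position 2-fold.
Codon 5 GUA (Val): third position 4-fold.
Four-fold degenerate third positions: 3.

3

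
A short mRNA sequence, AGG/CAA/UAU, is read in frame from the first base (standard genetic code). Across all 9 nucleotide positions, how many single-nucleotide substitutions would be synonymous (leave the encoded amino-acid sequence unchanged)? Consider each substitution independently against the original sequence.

Codon 1 (AGG, Arg): 2 synonymous substitutions.
Codon 2 (CAA, Gln): 1 synonymous substitution.
Codon 3 (UAU, Tyr): 1 synonymous substitution.
Total: 2 + 1 + 1 = 4.

4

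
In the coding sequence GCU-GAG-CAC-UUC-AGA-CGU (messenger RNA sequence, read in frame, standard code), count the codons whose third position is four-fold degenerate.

2

Codon 1 GCU (Ala): third position 4-fold.
Codon 2 GAG (Glu): third position 2-fold.
Codon 3 CAC (His): third position 2-fold.
Codon 4 UUC (Phe): third position 2-fold.
Codon 5 AGA (Arg): third position 2-fold.
Codon 6 CGU (Arg): third position 4-fold.
Four-fold degenerate third positions: 2.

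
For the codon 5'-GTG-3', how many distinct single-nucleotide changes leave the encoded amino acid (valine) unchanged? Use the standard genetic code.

3

Position 1: none → 0 synonymous.
Position 2: none → 0 synonymous.
Position 3: GTT, GTC, GTA → 3 synonymous.
Total: 0 + 0 + 3 = 3.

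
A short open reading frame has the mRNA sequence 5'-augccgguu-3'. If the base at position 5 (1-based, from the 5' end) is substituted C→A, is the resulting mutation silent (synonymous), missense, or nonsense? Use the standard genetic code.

missense

Position 5 falls in codon 2: CCG → Pro.
After the substitution the codon is CAG → Gln.
Pro ≠ Gln, so this is a missense mutation.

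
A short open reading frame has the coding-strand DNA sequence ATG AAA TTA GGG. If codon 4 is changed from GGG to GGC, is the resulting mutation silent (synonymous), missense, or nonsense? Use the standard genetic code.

silent

Position 12 falls in codon 4: GGG → Gly.
After the substitution the codon is GGC → Gly.
Both encode Gly, so the change is synonymous.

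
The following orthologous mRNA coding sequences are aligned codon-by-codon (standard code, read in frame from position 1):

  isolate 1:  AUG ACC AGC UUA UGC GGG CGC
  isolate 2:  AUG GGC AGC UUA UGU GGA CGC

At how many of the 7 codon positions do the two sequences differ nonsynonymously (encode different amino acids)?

Codon 1: AUG Met / AUG Met — identical.
Codon 2: ACC Thr / GGC Gly — nonsynonymous.
Codon 3: AGC Ser / AGC Ser — identical.
Codon 4: UUA Leu / UUA Leu — identical.
Codon 5: UGC Cys / UGU Cys — synonymous.
Codon 6: GGG Gly / GGA Gly — synonymous.
Codon 7: CGC Arg / CGC Arg — identical.
Nonsynonymous differences: 1.

1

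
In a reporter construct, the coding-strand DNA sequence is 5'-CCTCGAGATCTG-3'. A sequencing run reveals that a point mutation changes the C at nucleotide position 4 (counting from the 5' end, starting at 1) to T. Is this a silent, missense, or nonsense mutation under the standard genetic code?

nonsense

Position 4 falls in codon 2: CGA → Arg.
After the substitution the codon is TGA → Stop.
The new codon is a stop codon, so this is a nonsense mutation.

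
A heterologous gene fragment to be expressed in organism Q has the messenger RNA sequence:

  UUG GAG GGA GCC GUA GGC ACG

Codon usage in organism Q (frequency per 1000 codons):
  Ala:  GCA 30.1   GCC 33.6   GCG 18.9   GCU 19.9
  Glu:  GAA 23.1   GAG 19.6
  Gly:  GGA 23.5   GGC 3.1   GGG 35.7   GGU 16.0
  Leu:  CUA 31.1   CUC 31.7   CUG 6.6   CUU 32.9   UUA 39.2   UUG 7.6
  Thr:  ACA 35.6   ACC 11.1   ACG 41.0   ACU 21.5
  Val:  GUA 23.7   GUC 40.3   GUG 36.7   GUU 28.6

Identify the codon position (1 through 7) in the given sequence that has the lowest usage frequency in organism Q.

Codon 1 UUG (Leu): 7.6 per 1000.
Codon 2 GAG (Glu): 19.6 per 1000.
Codon 3 GGA (Gly): 23.5 per 1000.
Codon 4 GCC (Ala): 33.6 per 1000.
Codon 5 GUA (Val): 23.7 per 1000.
Codon 6 GGC (Gly): 3.1 per 1000.
Codon 7 ACG (Thr): 41.0 per 1000.
Lowest frequency is 3.1 at codon 6.

6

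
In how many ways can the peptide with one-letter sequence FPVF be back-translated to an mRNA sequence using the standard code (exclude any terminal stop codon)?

64

Phe: 2 codons.
Pro: 4 codons.
Val: 4 codons.
Phe: 2 codons.
2 × 4 × 4 × 2 = 64.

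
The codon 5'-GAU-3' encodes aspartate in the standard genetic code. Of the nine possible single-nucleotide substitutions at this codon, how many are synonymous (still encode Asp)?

Position 1: none → 0 synonymous.
Position 2: none → 0 synonymous.
Position 3: GAC → 1 synonymous.
Total: 0 + 0 + 1 = 1.

1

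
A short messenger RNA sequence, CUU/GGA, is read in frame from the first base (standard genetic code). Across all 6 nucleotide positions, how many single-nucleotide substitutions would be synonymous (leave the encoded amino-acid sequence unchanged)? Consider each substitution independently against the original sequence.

6

Codon 1 (CUU, Leu): 3 synonymous substitutions.
Codon 2 (GGA, Gly): 3 synonymous substitutions.
Total: 3 + 3 = 6.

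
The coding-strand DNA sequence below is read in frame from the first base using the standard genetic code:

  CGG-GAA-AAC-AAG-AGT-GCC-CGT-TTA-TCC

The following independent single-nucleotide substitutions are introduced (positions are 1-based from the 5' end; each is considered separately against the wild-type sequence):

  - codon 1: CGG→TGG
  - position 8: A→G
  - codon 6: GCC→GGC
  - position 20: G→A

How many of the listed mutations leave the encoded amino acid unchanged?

Codon 1: CGG (Arg) → TGG (Trp) — missense.
Codon 3: AAC (Asn) → AGC (Ser) — missense.
Codon 6: GCC (Ala) → GGC (Gly) — missense.
Codon 7: CGT (Arg) → CAT (His) — missense.
Synonymous: 0 of 4.

0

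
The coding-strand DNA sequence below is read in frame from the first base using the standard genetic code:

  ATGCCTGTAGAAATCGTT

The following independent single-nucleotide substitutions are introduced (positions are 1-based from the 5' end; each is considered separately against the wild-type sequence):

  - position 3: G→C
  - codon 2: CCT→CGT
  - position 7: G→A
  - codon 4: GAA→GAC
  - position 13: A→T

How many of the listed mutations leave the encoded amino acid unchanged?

Codon 1: ATG (Met) → ATC (Ile) — missense.
Codon 2: CCT (Pro) → CGT (Arg) — missense.
Codon 3: GTA (Val) → ATA (Ile) — missense.
Codon 4: GAA (Glu) → GAC (Asp) — missense.
Codon 5: ATC (Ile) → TTC (Phe) — missense.
Synonymous: 0 of 5.

0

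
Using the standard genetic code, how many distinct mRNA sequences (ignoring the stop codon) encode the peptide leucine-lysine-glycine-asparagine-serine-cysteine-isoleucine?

3456

Leu: 6 codons.
Lys: 2 codons.
Gly: 4 codons.
Asn: 2 codons.
Ser: 6 codons.
Cys: 2 codons.
Ile: 3 codons.
6 × 2 × 4 × 2 × 6 × 2 × 3 = 3456.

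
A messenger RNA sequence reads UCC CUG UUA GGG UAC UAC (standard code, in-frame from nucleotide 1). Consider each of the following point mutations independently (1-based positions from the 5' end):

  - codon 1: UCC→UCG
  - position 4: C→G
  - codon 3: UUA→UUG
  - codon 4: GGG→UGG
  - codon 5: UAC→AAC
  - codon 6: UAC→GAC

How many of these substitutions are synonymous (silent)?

2

Codon 1: UCC (Ser) → UCG (Ser) — synonymous.
Codon 2: CUG (Leu) → GUG (Val) — missense.
Codon 3: UUA (Leu) → UUG (Leu) — synonymous.
Codon 4: GGG (Gly) → UGG (Trp) — missense.
Codon 5: UAC (Tyr) → AAC (Asn) — missense.
Codon 6: UAC (Tyr) → GAC (Asp) — missense.
Synonymous: 2 of 6.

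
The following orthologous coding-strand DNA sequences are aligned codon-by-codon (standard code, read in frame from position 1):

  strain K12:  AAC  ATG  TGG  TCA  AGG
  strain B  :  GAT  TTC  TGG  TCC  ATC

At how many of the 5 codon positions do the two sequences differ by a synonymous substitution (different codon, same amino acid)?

Codon 1: AAC Asn / GAT Asp — nonsynonymous.
Codon 2: ATG Met / TTC Phe — nonsynonymous.
Codon 3: TGG Trp / TGG Trp — identical.
Codon 4: TCA Ser / TCC Ser — synonymous.
Codon 5: AGG Arg / ATC Ile — nonsynonymous.
Synonymous differences: 1.

1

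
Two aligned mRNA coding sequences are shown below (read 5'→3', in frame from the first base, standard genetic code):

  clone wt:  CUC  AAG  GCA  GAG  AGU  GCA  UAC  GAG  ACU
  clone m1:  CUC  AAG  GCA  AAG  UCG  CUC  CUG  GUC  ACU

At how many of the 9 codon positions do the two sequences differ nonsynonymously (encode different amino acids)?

4

Codon 1: CUC Leu / CUC Leu — identical.
Codon 2: AAG Lys / AAG Lys — identical.
Codon 3: GCA Ala / GCA Ala — identical.
Codon 4: GAG Glu / AAG Lys — nonsynonymous.
Codon 5: AGU Ser / UCG Ser — synonymous.
Codon 6: GCA Ala / CUC Leu — nonsynonymous.
Codon 7: UAC Tyr / CUG Leu — nonsynonymous.
Codon 8: GAG Glu / GUC Val — nonsynonymous.
Codon 9: ACU Thr / ACU Thr — identical.
Nonsynonymous differences: 4.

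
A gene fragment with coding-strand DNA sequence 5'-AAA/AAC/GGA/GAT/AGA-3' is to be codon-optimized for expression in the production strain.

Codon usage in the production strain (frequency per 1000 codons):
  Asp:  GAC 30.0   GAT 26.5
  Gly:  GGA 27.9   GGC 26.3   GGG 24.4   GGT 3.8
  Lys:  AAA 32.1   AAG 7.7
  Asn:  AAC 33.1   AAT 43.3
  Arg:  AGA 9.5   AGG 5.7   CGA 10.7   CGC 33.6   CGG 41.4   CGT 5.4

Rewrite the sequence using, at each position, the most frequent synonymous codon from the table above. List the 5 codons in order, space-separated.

AAA AAT GGA GAC CGG

Codon 1 (Lys): best is AAA at 32.1.
Codon 2 (Asn): best is AAT at 43.3.
Codon 3 (Gly): best is GGA at 27.9.
Codon 4 (Asp): best is GAC at 30.0.
Codon 5 (Arg): best is CGG at 41.4.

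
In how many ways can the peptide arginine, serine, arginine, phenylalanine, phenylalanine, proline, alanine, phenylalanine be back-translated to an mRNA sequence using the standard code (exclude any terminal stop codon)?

Arg: 6 codons.
Ser: 6 codons.
Arg: 6 codons.
Phe: 2 codons.
Phe: 2 codons.
Pro: 4 codons.
Ala: 4 codons.
Phe: 2 codons.
6 × 6 × 6 × 2 × 2 × 4 × 4 × 2 = 27648.

27648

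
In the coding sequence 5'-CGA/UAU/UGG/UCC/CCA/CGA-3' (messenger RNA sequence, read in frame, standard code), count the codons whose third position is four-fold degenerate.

Codon 1 CGA (Arg): third position 4-fold.
Codon 2 UAU (Tyr): third position 2-fold.
Codon 3 UGG (Trp): third position 1-fold.
Codon 4 UCC (Ser): third position 4-fold.
Codon 5 CCA (Pro): third position 4-fold.
Codon 6 CGA (Arg): third position 4-fold.
Four-fold degenerate third positions: 4.

4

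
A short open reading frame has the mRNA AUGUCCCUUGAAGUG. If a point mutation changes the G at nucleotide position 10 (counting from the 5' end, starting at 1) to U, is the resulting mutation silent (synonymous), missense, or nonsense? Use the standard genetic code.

nonsense

Position 10 falls in codon 4: GAA → Glu.
After the substitution the codon is UAA → Stop.
The new codon is a stop codon, so this is a nonsense mutation.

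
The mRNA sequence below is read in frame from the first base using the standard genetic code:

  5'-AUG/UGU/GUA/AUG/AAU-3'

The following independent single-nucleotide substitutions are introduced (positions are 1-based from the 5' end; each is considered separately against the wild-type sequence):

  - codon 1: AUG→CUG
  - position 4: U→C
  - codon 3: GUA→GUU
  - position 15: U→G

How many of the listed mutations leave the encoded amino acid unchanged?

Codon 1: AUG (Met) → CUG (Leu) — missense.
Codon 2: UGU (Cys) → CGU (Arg) — missense.
Codon 3: GUA (Val) → GUU (Val) — synonymous.
Codon 5: AAU (Asn) → AAG (Lys) — missense.
Synonymous: 1 of 4.

1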